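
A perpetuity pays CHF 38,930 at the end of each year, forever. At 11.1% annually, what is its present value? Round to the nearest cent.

PV = PMT / i = 38930 / 0.111 = 350,720.7207

CHF 350,720.72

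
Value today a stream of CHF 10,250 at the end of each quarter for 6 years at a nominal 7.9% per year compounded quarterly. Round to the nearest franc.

CHF 194,418

Periodic rate i = 0.079/4 = 0.01975; n = 6 × 4 = 24 periods.
Annuity factor a(24|0.01975) = 18.967600; PV = 10250 × 18.967600 = 194,417.8992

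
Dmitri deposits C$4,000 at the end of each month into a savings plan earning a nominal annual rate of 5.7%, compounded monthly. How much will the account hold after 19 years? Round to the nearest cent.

C$1,638,706.26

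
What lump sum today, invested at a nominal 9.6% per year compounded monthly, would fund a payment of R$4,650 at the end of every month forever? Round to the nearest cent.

Periodic rate i = 0.096/12 = 0.008.
PV = PMT / i = 4650 / 0.008 = 581,250.0000

R$581,250.00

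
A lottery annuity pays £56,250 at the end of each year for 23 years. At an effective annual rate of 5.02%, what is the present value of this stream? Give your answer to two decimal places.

£757,304.00

Annuity factor a(23|0.0502) = 13.463182; PV = 56250 × 13.463182 = 757,304.0046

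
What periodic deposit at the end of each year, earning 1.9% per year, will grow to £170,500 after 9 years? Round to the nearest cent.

£17,549.81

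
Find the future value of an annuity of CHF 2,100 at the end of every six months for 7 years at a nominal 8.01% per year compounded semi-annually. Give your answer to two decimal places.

i = 0.0801/2 = 0.04005 per half-year; n = 7·2 = 14.
FV = PMT · [(1+i)^n − 1] / i = 2100 · 18.298186 = 38,426.1913

CHF 38,426.19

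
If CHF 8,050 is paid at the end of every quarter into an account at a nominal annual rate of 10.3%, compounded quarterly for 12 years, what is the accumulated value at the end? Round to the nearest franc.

CHF 746,661

With 4 periods per year: i = 0.02575, n = 48.
Accumulation factor s(48|0.02575) = 92.752961; FV = 8050 × 92.752961 = 746,661.3362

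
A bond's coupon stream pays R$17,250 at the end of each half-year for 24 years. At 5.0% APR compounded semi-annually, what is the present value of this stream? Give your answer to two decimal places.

With 2 periods per year: i = 0.025, n = 48.
PV = 17250 × [1 − (1+0.025)^(−48)] / 0.025 = 17250 × 27.773154 = 479,086.9015

R$479,086.90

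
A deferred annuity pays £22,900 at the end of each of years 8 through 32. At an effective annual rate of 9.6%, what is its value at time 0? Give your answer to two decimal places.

PV at t=7 (ordinary 25-year annuity): 22900 × a(25|0.096) = 22900 × 9.363578 = 214,425.9376
PV₀ = 214,425.9376 / (1+0.096)^7 = 214,425.9376 / 1.899651 = 112,876.4751

£112,876.48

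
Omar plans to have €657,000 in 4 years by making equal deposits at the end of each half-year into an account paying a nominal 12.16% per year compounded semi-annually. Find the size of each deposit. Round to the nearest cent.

i = 0.1216/2 = 0.0608 per half-year; n = 4·2 = 8.
PMT = 657000 / ( [(1+0.0608)^8 − 1] / 0.0608 ) = 657000 / 9.925934 = 66,190.2469

€66,190.25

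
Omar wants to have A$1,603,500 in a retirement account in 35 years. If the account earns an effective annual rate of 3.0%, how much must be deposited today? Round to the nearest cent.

PV = 1,603,500 / (1 + 0.03)^35 = 1,603,500 / 2.813862 = 569,857.2784

A$569,857.28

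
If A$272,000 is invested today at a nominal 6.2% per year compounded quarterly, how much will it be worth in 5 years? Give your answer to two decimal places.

A$369,970.81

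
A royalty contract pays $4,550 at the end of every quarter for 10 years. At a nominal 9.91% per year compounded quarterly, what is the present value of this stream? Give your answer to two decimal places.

With 4 periods per year: i = 0.024775, n = 40.
PV = 4550 × [1 − (1+0.024775)^(−40)] / 0.024775 = 4550 × 25.198163 = 114,651.6425

$114,651.64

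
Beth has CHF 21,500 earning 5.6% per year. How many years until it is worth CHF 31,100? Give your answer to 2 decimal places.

n = ln(31100/21500) / ln(1+0.056) = ln(1.44651) / 0.054488 = 6.7750 years

6.77 years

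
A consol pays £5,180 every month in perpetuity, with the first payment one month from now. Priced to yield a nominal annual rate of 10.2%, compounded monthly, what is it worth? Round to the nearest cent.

£609,411.76

Periodic rate i = 0.102/12 = 0.0085.
PV = PMT / i = 5180 / 0.0085 = 609,411.7647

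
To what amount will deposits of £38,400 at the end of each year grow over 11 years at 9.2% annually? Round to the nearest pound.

£681,595

Accumulation factor s(11|0.092) = 17.749879; FV = 38400 × 17.749879 = 681,595.3513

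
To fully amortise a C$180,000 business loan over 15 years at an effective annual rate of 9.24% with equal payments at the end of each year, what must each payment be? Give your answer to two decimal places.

C$22,647.94

Annuity-PV factor = 7.947744; PMT = 180000 / 7.947744 = 22,647.9369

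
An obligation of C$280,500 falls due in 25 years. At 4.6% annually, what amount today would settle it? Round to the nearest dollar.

Discount factor = (1+0.046)^(−25) = 0.324869; PV = 280,500 × 0.324869 = 91,125.6737

C$91,126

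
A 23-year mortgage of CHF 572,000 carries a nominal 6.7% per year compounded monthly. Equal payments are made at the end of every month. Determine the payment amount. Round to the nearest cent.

CHF 4,068.81

i = 0.067/12 = 0.00558333 per month; n = 23·12 = 276.
Annuity-PV factor = 140.581483; PMT = 572000 / 140.581483 = 4,068.8147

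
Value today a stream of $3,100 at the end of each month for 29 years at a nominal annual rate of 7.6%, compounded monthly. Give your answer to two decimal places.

$435,078.22

Periodic rate i = 0.076/12 = 0.00633333; n = 29 × 12 = 348 periods.
PV = 3100 × [1 − (1+0.00633333)^(−348)] / 0.00633333 = 3100 × 140.347814 = 435,078.2237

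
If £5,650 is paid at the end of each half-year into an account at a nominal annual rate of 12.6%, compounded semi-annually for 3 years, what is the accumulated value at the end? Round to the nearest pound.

i = 0.126/2 = 0.063 per half-year; n = 3·2 = 6.
FV = 5650 × [(1+0.063)^6 − 1] / 0.063 = 5650 × 7.028226 = 39,709.4781

£39,709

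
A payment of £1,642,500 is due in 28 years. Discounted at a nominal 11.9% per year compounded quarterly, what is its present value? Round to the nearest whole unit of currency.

£61,595

Periodic rate i = 0.119/4 = 0.02975; n = 28 × 4 = 112 periods.
PV = 1,642,500 / (1 + 0.02975)^112 = 1,642,500 / 26.666233 = 61,594.7516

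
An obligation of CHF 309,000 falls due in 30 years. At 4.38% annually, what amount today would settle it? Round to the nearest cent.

PV = FV·(1+i)^(−n) = 309,000 × 0.276364 = 85,396.4277

CHF 85,396.43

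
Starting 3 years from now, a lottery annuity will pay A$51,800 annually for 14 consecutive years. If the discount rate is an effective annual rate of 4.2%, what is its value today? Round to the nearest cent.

Value one period before first payment (t=2): 51800 × [1 − (1+0.042)^(−14)] / 0.042 = 51800 × 10.425009 = 540,015.4478
PV₀ = 540,015.4478 / (1+0.042)^2 = 540,015.4478 / 1.085764 = 497,359.8754

A$497,359.88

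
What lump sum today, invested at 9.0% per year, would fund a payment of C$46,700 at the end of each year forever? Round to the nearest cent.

PV = PMT / i = 46700 / 0.09 = 518,888.8889

C$518,888.89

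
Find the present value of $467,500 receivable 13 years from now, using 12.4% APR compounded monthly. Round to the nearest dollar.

i = 0.124/12 = 0.0103333 per month; n = 13·12 = 156.
Discount factor = (1+0.0103333)^(−156) = 0.201145; PV = 467,500 × 0.201145 = 94,035.3788

$94,035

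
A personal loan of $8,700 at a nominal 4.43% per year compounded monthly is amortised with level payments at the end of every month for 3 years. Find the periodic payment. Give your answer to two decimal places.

$258.53

i = 0.0443/12 = 0.00369167 per month; n = 3·12 = 36.
Annuity-PV factor = 33.652300; PMT = 8700 / 33.652300 = 258.5262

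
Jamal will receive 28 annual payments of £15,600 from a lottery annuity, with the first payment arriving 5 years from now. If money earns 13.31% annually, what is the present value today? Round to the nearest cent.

£68,951.03

Value one period before first payment (t=4): 15600 × [1 − (1+0.1331)^(−28)] / 0.1331 = 15600 × 7.285999 = 113,661.5812
Discount back 4 years: 113,661.5812 × (1+0.1331)^(−4) = 113,661.5812 × 0.606634 = 68,951.0264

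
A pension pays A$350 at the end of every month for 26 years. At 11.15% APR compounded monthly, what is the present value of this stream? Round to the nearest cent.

Periodic rate i = 0.1115/12 = 0.00929167; n = 26 × 12 = 312 periods.
PV = PMT · [1 − (1+i)^(−n)] / i = 350 · 101.615734 = 35,565.5069

A$35,565.51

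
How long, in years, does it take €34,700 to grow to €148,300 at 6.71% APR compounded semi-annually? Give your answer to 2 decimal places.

Periodic rate i = 0.0671/2 = 0.03355.
n = ln(148300/34700) / ln(1+0.03355) = ln(4.27378) / 0.032999 = 44.0158 half-years
= 44.0158/2 years

22.01 years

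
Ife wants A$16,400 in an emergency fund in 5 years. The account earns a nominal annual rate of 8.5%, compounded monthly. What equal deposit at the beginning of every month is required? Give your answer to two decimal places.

i = 0.085/12 = 0.00708333 per month; n = 5·12 = 60.
PMT = 16400 / ( [(1+0.00708333)^60 − 1] / 0.00708333 × (1+i) ) = 16400 / 74.969738 = 218.7549

A$218.75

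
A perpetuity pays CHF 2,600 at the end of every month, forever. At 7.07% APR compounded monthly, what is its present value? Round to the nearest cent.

Periodic rate i = 0.0707/12 = 0.00589167.
PV = PMT / i = 2600 / 0.00589167 = 441,301.2730

CHF 441,301.27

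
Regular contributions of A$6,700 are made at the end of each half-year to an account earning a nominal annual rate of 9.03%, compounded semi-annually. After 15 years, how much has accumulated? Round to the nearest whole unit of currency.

Periodic rate i = 0.0903/2 = 0.04515; n = 15 × 2 = 30 periods.
FV = PMT · [(1+i)^n − 1] / i = 6700 · 61.162346 = 409,787.7167

A$409,788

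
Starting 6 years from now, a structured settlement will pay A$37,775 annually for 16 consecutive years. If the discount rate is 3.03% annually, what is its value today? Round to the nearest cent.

PV at t=5 (ordinary 16-year annuity): 37775 × a(16|0.0303) = 37775 × 12.532342 = 473,409.2190
Discount back 5 years: 473,409.2190 × (1+0.0303)^(−5) = 473,409.2190 × 0.861354 = 407,772.7611

A$407,772.76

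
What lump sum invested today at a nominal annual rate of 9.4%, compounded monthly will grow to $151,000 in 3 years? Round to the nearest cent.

With 12 periods per year: i = 0.00783333, n = 36.
PV = FV·(1+i)^(−n) = 151,000 × 0.755103 = 114,020.5394

$114,020.54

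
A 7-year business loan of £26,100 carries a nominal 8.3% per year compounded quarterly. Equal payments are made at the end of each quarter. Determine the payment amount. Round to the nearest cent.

£1,238.38

i = 0.083/4 = 0.02075 per quarter; n = 7·4 = 28.
Annuity-PV factor = 21.075935; PMT = 26100 / 21.075935 = 1,238.3792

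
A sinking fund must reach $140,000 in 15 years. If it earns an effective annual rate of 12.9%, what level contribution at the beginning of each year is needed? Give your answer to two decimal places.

FV-annuity factor × (1+i) = 45.262935; PMT = 140000 / 45.262935 = 3,093.0385

$3,093.04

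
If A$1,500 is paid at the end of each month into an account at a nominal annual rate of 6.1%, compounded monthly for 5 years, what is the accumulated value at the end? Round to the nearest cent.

With 12 periods per year: i = 0.00508333, n = 60.
Accumulation factor s(60|0.00508333) = 69.949631; FV = 1500 × 69.949631 = 104,924.4466

A$104,924.45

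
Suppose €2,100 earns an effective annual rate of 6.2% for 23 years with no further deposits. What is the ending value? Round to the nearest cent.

€8,376.90

FV = PV·(1+i)^n = 2,100 × 3.988999 = 8,376.8971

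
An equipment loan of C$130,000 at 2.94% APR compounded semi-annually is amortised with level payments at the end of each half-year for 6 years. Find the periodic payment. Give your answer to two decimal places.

C$11,896.14

With 2 periods per year: i = 0.0147, n = 12.
Annuity-PV factor = 10.927917; PMT = 130000 / 10.927917 = 11,896.1377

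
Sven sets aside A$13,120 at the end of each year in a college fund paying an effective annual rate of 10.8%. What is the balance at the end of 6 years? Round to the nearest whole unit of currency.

A$103,294

Accumulation factor s(6|0.108) = 7.873007; FV = 13120 × 7.873007 = 103,293.8475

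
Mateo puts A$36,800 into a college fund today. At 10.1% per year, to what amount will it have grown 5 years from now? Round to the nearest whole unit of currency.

FV = PV·(1+i)^n = 36,800 × 1.617844 = 59,536.6527

A$59,537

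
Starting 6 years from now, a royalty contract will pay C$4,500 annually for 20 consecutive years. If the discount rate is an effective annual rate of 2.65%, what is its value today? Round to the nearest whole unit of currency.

Value one period before first payment (t=5): 4500 × [1 − (1+0.0265)^(−20)] / 0.0265 = 4500 × 15.370532 = 69,167.3957
PV₀ = 69,167.3957 / (1+0.0265)^5 = 69,167.3957 / 1.139711 = 60,688.5352

C$60,689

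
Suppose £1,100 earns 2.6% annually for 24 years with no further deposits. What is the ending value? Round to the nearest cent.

£2,036.71

FV = PV·(1+i)^n = 1,100 × 1.851555 = 2,036.7107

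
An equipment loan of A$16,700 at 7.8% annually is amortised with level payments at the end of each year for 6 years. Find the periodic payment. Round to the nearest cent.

Annuity-PV factor = 4.651063; PMT = 16700 / 4.651063 = 3,590.5774

A$3,590.58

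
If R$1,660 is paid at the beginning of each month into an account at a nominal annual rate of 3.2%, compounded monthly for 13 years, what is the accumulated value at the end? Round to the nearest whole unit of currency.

i = 0.032/12 = 0.00266667 per month; n = 13·12 = 156.
FV = 1660 × [(1+0.00266667)^156 − 1] / 0.00266667 × (1+i) = 1660 × 193.657590 = 321,471.5992
(annuity-due: payments at period start, so ×(1+i).)

R$321,472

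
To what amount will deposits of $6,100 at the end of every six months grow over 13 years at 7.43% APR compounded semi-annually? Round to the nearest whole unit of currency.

$259,690

With 2 periods per year: i = 0.03715, n = 26.
Accumulation factor s(26|0.03715) = 42.572057; FV = 6100 × 42.572057 = 259,689.5479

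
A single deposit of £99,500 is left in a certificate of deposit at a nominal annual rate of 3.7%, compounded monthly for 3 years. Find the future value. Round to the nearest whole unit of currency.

Periodic rate i = 0.037/12 = 0.00308333; n = 3 × 12 = 36 periods.
99,500 × (1+0.00308333)^36 = 99,500 × 1.117204 = 111,161.8081

£111,162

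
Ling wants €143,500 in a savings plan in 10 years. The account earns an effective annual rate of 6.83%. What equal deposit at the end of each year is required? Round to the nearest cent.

€10,469.86

FV-annuity factor = 13.706004; PMT = 143500 / 13.706004 = 10,469.8643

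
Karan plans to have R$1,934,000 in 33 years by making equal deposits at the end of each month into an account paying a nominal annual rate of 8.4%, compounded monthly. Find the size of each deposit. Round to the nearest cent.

R$912.45

Periodic rate i = 0.084/12 = 0.007; n = 33 × 12 = 396 periods.
PMT = 1.934e+06 / ( [(1+0.007)^396 − 1] / 0.007 ) = 1.934e+06 / 2119.558001 = 912.4544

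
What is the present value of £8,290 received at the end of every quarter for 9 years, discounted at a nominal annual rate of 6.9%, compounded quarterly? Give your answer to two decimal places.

£220,941.69

i = 0.069/4 = 0.01725 per quarter; n = 9·4 = 36.
PV = 8290 × [1 − (1+0.01725)^(−36)] / 0.01725 = 8290 × 26.651591 = 220,941.6927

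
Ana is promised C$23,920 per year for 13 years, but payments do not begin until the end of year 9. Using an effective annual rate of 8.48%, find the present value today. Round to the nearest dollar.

C$96,032

Value one period before first payment (t=8): 23920 × [1 − (1+0.0848)^(−13)] / 0.0848 = 23920 × 7.699296 = 184,167.1676
PV₀ = 184,167.1676 / (1+0.0848)^8 = 184,167.1676 / 1.917774 = 96,031.7397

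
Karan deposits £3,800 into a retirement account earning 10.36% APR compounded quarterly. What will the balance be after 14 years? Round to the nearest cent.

£15,909.82

i = 0.1036/4 = 0.0259 per quarter; n = 14·4 = 56.
FV = PV·(1+i)^n = 3,800 × 4.186795 = 15,909.8200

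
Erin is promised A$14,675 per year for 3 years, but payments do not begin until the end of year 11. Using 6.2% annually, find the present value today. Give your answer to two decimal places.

PV at t=10 (ordinary 3-year annuity): 14675 × a(3|0.062) = 14675 × 2.663152 = 39,081.7502
Discount back 10 years: 39,081.7502 × (1+0.062)^(−10) = 39,081.7502 × 0.547968 = 21,415.5305

A$21,415.53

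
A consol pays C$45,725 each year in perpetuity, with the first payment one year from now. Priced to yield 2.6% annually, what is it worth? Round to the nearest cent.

PV = C/r = 45725/0.026 = 1,758,653.8462

C$1,758,653.85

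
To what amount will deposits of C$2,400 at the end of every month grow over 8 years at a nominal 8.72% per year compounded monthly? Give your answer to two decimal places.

i = 0.0872/12 = 0.00726667 per month; n = 8·12 = 96.
FV = PMT · [(1+i)^n − 1] / i = 2400 · 138.146500 = 331,551.5997

C$331,551.60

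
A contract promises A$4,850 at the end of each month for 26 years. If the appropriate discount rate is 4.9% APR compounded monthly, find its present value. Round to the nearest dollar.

With 12 periods per year: i = 0.00408333, n = 312.
Annuity factor a(312|0.00408333) = 176.219496; PV = 4850 × 176.219496 = 854,664.5571

A$854,665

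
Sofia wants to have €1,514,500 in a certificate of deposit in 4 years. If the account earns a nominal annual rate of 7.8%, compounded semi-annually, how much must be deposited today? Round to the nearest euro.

€1,115,180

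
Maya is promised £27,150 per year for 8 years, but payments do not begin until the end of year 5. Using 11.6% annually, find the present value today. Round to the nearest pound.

Value one period before first payment (t=4): 27150 × [1 − (1+0.116)^(−8)] / 0.116 = 27150 × 5.037841 = 136,777.3852
Discount back 4 years: 136,777.3852 × (1+0.116)^(−4) = 136,777.3852 × 0.644679 = 88,177.4466

£88,177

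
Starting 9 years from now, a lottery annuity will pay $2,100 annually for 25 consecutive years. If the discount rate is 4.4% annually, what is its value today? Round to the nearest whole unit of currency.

$22,294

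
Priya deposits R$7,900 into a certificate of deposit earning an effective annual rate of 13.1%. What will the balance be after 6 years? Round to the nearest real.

R$16,535

7,900 × (1+0.131)^6 = 7,900 × 2.093031 = 16,534.9437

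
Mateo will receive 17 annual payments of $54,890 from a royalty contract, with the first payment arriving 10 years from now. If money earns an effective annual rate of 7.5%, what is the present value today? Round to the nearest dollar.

$270,092

Value one period before first payment (t=9): 54890 × [1 − (1+0.075)^(−17)] / 0.075 = 54890 × 9.433960 = 517,830.0511
Discount back 9 years: 517,830.0511 × (1+0.075)^(−9) = 517,830.0511 × 0.521583 = 270,091.5964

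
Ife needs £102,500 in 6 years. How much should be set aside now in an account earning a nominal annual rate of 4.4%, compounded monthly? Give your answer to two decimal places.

£78,755.30

Periodic rate i = 0.044/12 = 0.00366667; n = 6 × 12 = 72 periods.
Discount factor = (1+0.00366667)^(−72) = 0.768344; PV = 102,500 × 0.768344 = 78,755.3033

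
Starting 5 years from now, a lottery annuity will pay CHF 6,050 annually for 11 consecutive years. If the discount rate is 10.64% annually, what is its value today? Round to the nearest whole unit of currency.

CHF 25,468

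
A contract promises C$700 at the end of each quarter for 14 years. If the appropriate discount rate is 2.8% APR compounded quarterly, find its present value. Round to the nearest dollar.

i = 0.028/4 = 0.007 per quarter; n = 14·4 = 56.
Annuity factor a(56|0.007) = 46.196070; PV = 700 × 46.196070 = 32,337.2493

C$32,337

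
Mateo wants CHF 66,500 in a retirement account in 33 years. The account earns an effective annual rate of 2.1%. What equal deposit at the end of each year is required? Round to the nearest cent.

PMT = 66500 / ( [(1+0.021)^33 − 1] / 0.021 ) = 66500 / 46.924130 = 1,417.1813

CHF 1,417.18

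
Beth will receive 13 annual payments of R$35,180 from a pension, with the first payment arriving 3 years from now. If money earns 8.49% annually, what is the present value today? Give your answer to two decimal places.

PV at t=2 (ordinary 13-year annuity): 35180 × a(13|0.0849) = 35180 × 7.695124 = 270,714.4570
PV₀ = 270,714.4570 / (1+0.0849)^2 = 270,714.4570 / 1.177008 = 230,002.2214

R$230,002.22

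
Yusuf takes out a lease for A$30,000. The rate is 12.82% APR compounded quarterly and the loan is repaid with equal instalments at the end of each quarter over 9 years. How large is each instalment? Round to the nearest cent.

With 4 periods per year: i = 0.03205, n = 36.
Annuity-PV factor = 21.179456; PMT = 30000 / 21.179456 = 1,416.4670

A$1,416.47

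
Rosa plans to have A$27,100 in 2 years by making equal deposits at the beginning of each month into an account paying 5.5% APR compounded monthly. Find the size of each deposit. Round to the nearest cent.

With 12 periods per year: i = 0.00458333, n = 24.
FV-annuity factor × (1+i) = 25.424558; PMT = 27100 / 25.424558 = 1,065.8986

A$1,065.90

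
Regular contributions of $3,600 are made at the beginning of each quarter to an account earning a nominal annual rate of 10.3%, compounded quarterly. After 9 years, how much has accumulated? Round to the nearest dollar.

Periodic rate i = 0.103/4 = 0.02575; n = 9 × 4 = 36 periods.
FV = 3600 × [(1+0.02575)^36 − 1] / 0.02575 × (1+i) = 3600 × 59.650418 = 214,741.5033
(annuity-due: payments at period start, so ×(1+i).)

$214,742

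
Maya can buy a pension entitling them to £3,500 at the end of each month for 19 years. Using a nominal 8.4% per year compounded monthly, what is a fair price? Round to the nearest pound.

£398,082

i = 0.084/12 = 0.007 per month; n = 19·12 = 228.
PV = 3500 × [1 − (1+0.007)^(−228)] / 0.007 = 3500 × 113.737726 = 398,082.0410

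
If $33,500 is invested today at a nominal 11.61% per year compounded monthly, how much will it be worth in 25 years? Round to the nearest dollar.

$601,902

Periodic rate i = 0.1161/12 = 0.009675; n = 25 × 12 = 300 periods.
FV = PV·(1+i)^n = 33,500 × 17.967221 = 601,901.9188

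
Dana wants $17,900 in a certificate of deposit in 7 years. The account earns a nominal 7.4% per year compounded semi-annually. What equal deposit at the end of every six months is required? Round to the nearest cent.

i = 0.074/2 = 0.037 per half-year; n = 7·2 = 14.
FV-annuity factor = 17.919989; PMT = 17900 / 17.919989 = 998.8845

$998.88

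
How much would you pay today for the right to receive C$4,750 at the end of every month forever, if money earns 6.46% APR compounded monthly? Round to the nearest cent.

C$882,352.94

Periodic rate i = 0.0646/12 = 0.00538333.
PV = C/r = 4750/0.00538333 = 882,352.9412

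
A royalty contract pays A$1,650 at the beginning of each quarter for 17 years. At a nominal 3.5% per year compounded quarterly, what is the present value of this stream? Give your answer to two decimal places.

i = 0.035/4 = 0.00875 per quarter; n = 17·4 = 68.
PV = 1650 × [1 − (1+0.00875)^(−68)] / 0.00875 × (1+i) = 1650 × 51.533650 = 85,030.5232
(Beginning-of-period payments → annuity-due factor ×(1+i).)

A$85,030.52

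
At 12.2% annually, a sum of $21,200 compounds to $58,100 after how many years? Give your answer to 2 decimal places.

8.76 years

(1+i)^n = 58100/21200 = 2.74057, so n = ln 2.74057 / ln 1.122 = 8.7581 years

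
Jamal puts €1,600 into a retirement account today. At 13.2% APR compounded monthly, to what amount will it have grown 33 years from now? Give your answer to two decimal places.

€121,780.46

With 12 periods per year: i = 0.011, n = 396.
1,600 × (1+0.011)^396 = 1,600 × 76.112785 = 121,780.4562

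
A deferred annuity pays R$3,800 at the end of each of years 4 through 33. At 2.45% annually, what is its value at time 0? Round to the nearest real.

Value one period before first payment (t=3): 3800 × [1 − (1+0.0245)^(−30)] / 0.0245 = 3800 × 21.070513 = 80,067.9490
PV₀ = 80,067.9490 / (1+0.0245)^3 = 80,067.9490 / 1.075315 = 74,459.9630

R$74,460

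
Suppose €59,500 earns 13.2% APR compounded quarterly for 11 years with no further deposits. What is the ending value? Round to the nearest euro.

Periodic rate i = 0.132/4 = 0.033; n = 11 × 4 = 44 periods.
FV = 59,500 × (1 + 0.033)^44 = 248,273.9264

€248,274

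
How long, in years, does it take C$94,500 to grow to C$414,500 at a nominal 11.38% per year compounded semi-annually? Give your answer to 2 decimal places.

Periodic rate i = 0.1138/2 = 0.0569.
n = ln(414500/94500) / ln(1+0.0569) = ln(4.38624) / 0.055340 = 26.7161 half-years
= 26.7161/2 years

13.36 years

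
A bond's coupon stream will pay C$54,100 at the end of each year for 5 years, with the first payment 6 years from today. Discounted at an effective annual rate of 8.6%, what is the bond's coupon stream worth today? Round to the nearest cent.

C$140,760.35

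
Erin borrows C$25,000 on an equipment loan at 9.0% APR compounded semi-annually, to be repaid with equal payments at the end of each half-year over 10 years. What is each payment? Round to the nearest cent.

C$1,921.90

i = 0.09/2 = 0.045 per half-year; n = 10·2 = 20.
PMT = 25000 / ( [1 − (1+0.045)^(−20)] / 0.045 ) = 25000 / 13.007936 = 1,921.9036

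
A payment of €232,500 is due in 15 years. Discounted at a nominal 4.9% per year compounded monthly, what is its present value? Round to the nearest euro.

i = 0.049/12 = 0.00408333 per month; n = 15·12 = 180.
PV = FV·(1+i)^(−n) = 232,500 × 0.480224 = 111,651.9873

€111,652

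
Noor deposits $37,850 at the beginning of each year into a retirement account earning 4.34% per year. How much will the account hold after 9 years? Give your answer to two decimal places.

FV = 37850 × [(1+0.0434)^9 − 1] / 0.0434 × (1+i) = 37850 × 11.197121 = 423,811.0359
(annuity-due: payments at period start, so ×(1+i).)

$423,811.04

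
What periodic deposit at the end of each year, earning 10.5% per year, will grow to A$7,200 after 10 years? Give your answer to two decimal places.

PMT = 7200 / ( [(1+0.105)^10 − 1] / 0.105 ) = 7200 / 16.324579 = 441.0527

A$441.05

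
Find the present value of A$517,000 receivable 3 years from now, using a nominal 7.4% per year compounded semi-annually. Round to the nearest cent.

A$415,736.36

Periodic rate i = 0.074/2 = 0.037; n = 3 × 2 = 6 periods.
PV = 517,000 / (1 + 0.037)^6 = 517,000 / 1.243577 = 415,736.3557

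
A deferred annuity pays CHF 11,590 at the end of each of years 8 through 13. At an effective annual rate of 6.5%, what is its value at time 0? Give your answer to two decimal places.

Value one period before first payment (t=7): 11590 × [1 − (1+0.065)^(−6)] / 0.065 = 11590 × 4.841014 = 56,107.3471
PV₀ = 56,107.3471 / (1+0.065)^7 = 56,107.3471 / 1.553987 = 36,105.4266

CHF 36,105.43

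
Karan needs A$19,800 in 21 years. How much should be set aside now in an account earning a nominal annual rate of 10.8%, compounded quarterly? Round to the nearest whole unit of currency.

i = 0.108/4 = 0.027 per quarter; n = 21·4 = 84.
PV = FV·(1+i)^(−n) = 19,800 × 0.106680 = 2,112.2627

A$2,112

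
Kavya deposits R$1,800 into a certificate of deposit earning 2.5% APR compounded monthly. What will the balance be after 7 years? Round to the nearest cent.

With 12 periods per year: i = 0.00208333, n = 84.
1,800 × (1+0.00208333)^84 = 1,800 × 1.191029 = 2,143.8529

R$2,143.85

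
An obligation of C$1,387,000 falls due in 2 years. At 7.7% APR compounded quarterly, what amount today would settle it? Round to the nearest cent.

C$1,190,777.72

i = 0.077/4 = 0.01925 per quarter; n = 2·4 = 8.
PV = 1,387,000 / (1 + 0.01925)^8 = 1,387,000 / 1.164785 = 1,190,777.7197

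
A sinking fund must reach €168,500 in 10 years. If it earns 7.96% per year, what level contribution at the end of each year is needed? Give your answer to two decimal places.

PMT = 168500 / ( [(1+0.0796)^10 − 1] / 0.0796 ) = 168500 / 14.459074 = 11,653.5817

€11,653.58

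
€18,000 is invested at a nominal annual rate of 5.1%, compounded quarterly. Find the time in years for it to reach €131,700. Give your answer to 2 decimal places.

Periodic rate i = 0.051/4 = 0.01275.
(1+i)^n = 131700/18000 = 7.31667, so n = ln 7.31667 / ln 1.01275 = 157.0836 quarters
= 157.0836/4 years

39.27 years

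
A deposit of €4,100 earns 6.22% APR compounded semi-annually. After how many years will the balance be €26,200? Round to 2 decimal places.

30.28 years

Periodic rate i = 0.0622/2 = 0.0311.
n = ln(26200/4100) / ln(1+0.0311) = ln(6.39024) / 0.030626 = 60.5616 half-years
= 60.5616/2 years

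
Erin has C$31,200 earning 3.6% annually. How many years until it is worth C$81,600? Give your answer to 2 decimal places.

27.18 years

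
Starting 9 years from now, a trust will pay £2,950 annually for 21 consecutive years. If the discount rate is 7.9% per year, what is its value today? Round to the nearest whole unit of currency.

£16,208

PV at t=8 (ordinary 21-year annuity): 2950 × a(21|0.079) = 2950 × 10.094201 = 29,777.8929
PV₀ = 29,777.8929 / (1+0.079)^8 = 29,777.8929 / 1.837264 = 16,207.7380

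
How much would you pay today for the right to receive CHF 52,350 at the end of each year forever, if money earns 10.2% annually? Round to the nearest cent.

CHF 513,235.29

PV = C/r = 52350/0.102 = 513,235.2941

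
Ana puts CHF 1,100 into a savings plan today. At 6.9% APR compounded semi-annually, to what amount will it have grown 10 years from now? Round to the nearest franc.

With 2 periods per year: i = 0.0345, n = 20.
FV = 1,100 × (1 + 0.0345)^20 = 2,167.7170

CHF 2,168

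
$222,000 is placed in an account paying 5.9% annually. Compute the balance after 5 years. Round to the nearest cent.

222,000 × (1+0.059)^5 = 222,000 × 1.331925 = 295,687.3704

$295,687.37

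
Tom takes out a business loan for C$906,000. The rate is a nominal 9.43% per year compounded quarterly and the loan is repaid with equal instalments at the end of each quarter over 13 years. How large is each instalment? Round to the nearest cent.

C$30,412.81

Periodic rate i = 0.0943/4 = 0.023575; n = 13 × 4 = 52 periods.
PMT = 906000 / ( [1 − (1+0.023575)^(−52)] / 0.023575 ) = 906000 / 29.790081 = 30,412.8080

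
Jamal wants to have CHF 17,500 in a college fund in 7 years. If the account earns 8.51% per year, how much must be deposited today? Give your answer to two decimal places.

CHF 9,879.84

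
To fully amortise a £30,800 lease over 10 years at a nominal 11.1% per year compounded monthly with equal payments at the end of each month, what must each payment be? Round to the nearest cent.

Periodic rate i = 0.111/12 = 0.00925; n = 10 × 12 = 120 periods.
Annuity-PV factor = 72.297863; PMT = 30800 / 72.297863 = 426.0154

£426.02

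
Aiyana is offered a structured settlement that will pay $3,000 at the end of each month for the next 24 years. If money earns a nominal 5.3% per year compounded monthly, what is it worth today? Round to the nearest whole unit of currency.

$488,339

With 12 periods per year: i = 0.00441667, n = 288.
Annuity factor a(288|0.00441667) = 162.779640; PV = 3000 × 162.779640 = 488,338.9203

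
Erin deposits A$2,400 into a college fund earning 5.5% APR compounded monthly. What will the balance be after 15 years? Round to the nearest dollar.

Periodic rate i = 0.055/12 = 0.00458333; n = 15 × 12 = 180 periods.
FV = PV·(1+i)^n = 2,400 × 2.277584 = 5,466.2011

A$5,466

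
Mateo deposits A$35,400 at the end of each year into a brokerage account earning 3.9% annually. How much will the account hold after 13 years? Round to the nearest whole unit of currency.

A$584,899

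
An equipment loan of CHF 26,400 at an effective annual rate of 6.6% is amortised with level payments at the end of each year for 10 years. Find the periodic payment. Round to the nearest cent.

CHF 3,689.57

Annuity-PV factor = 7.155308; PMT = 26400 / 7.155308 = 3,689.5685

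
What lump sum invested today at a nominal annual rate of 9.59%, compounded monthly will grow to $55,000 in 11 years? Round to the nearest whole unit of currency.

With 12 periods per year: i = 0.00799167, n = 132.
Discount factor = (1+0.00799167)^(−132) = 0.349690; PV = 55,000 × 0.349690 = 19,232.9714

$19,233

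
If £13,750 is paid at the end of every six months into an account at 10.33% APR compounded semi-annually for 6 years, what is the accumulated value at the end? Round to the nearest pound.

Periodic rate i = 0.1033/2 = 0.05165; n = 6 × 2 = 12 periods.
FV = PMT · [(1+i)^n − 1] / i = 13750 · 16.069996 = 220,962.4393

£220,962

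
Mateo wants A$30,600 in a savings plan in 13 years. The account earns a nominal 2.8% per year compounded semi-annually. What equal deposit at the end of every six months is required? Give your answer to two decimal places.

A$983.82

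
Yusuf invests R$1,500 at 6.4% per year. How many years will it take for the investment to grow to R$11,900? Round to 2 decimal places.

33.39 years

(1+i)^n = 11900/1500 = 7.93333, so n = ln 7.93333 / ln 1.064 = 33.3854 years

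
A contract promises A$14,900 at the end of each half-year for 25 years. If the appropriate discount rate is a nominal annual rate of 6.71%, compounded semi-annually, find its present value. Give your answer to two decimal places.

A$358,819.13

Periodic rate i = 0.0671/2 = 0.03355; n = 25 × 2 = 50 periods.
Annuity factor a(50|0.03355) = 24.081821; PV = 14900 × 24.081821 = 358,819.1270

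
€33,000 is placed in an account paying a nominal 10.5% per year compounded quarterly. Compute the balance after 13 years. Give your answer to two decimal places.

€126,963.47

i = 0.105/4 = 0.02625 per quarter; n = 13·4 = 52.
FV = 33,000 × (1 + 0.02625)^52 = 126,963.4709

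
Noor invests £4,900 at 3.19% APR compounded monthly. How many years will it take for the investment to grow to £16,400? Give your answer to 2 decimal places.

37.92 years

Periodic rate i = 0.0319/12 = 0.00265833.
n = ln(16400/4900) / ln(1+0.00265833) = ln(3.34694) / 0.002655 = 455.0412 months
= 455.0412/12 years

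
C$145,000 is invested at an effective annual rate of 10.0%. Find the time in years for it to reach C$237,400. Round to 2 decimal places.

5.17 years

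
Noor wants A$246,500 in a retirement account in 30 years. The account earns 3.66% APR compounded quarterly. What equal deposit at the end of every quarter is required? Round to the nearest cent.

A$1,137.27

Periodic rate i = 0.0366/4 = 0.00915; n = 30 × 4 = 120 periods.
FV-annuity factor = 216.746604; PMT = 246500 / 216.746604 = 1,137.2727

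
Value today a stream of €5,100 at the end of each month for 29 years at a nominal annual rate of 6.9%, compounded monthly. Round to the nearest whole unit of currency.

€766,351

i = 0.069/12 = 0.00575 per month; n = 29·12 = 348.
PV = PMT · [1 − (1+i)^(−n)] / i = 5100 · 150.264859 = 766,350.7815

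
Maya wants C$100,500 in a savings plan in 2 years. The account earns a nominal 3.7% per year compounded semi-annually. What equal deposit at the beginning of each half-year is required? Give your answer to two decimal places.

Periodic rate i = 0.037/2 = 0.0185; n = 2 × 2 = 4 periods.
FV-annuity factor × (1+i) = 4.188454; PMT = 100500 / 4.188454 = 23,994.5320

C$23,994.53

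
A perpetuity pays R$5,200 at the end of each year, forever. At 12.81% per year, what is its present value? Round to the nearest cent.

R$40,593.29

PV = C/r = 5200/0.1281 = 40,593.2865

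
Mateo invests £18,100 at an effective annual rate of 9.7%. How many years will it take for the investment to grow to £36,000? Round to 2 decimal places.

7.43 years

n = ln(36000/18100) / ln(1+0.097) = ln(1.98895) / 0.092579 = 7.4272 years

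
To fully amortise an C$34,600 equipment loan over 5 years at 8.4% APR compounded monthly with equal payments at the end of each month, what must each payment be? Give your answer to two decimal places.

i = 0.084/12 = 0.007 per month; n = 5·12 = 60.
Annuity-PV factor = 48.855872; PMT = 34600 / 48.855872 = 708.2056

C$708.21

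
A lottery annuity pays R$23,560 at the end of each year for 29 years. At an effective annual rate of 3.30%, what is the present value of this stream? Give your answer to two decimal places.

R$435,486.32

PV = PMT · [1 − (1+i)^(−n)] / i = 23560 · 18.484139 = 435,486.3164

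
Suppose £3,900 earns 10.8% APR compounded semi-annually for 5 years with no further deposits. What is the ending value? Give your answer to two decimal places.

With 2 periods per year: i = 0.054, n = 10.
3,900 × (1+0.054)^10 = 3,900 × 1.692022 = 6,598.8874

£6,598.89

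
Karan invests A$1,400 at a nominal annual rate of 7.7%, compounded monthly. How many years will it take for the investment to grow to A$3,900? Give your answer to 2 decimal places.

Periodic rate i = 0.077/12 = 0.00641667.
(1+i)^n = 3900/1400 = 2.78571, so n = ln 2.78571 / ln 1.00642 = 160.1747 months
= 160.1747/12 years

13.35 years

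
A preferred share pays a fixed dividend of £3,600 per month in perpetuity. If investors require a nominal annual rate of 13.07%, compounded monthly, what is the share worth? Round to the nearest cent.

Periodic rate i = 0.1307/12 = 0.0108917.
PV = C/r = 3600/0.0108917 = 330,527.9265

£330,527.93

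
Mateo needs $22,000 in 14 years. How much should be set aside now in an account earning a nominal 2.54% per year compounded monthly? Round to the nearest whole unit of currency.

Periodic rate i = 0.0254/12 = 0.00211667; n = 14 × 12 = 168 periods.
PV = 22,000 / (1 + 0.00211667)^168 = 22,000 / 1.426500 = 15,422.3579

$15,422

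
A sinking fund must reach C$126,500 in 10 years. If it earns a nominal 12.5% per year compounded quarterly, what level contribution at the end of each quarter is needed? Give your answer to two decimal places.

C$1,630.70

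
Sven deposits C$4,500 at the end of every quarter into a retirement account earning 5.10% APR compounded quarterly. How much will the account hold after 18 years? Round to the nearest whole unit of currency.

C$525,807

Periodic rate i = 0.051/4 = 0.01275; n = 18 × 4 = 72 periods.
FV = 4500 × [(1+0.01275)^72 − 1] / 0.01275 = 4500 × 116.846012 = 525,807.0522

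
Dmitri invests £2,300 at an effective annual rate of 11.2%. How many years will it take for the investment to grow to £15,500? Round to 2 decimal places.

17.97 years

n = ln(15500/2300) / ln(1+0.112) = ln(6.73913) / 0.106160 = 17.9722 years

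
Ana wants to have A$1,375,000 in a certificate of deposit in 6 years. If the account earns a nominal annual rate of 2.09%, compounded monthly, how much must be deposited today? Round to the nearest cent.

A$1,213,080.28

Periodic rate i = 0.0209/12 = 0.00174167; n = 6 × 12 = 72 periods.
PV = FV·(1+i)^(−n) = 1,375,000 × 0.882240 = 1,213,080.2754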